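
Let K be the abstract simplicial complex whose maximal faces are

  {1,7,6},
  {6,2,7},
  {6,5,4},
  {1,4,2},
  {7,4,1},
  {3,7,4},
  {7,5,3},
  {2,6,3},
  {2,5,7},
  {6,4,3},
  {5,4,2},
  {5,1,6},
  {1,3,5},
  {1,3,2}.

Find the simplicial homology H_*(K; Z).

K has 7 vertices, 21 edges, 14 triangles.
rank ∂_0 = 0, rank ∂_1 = 6 ⇒ b_0 = 7 − 0 − 6 = 1; all invariant factors of ∂_1 are 1 so no torsion. So H_0 ≅ Z.
rank ∂_1 = 6, rank ∂_2 = 13 ⇒ b_1 = 21 − 6 − 13 = 2; all invariant factors of ∂_2 are 1 so no torsion. So H_1 ≅ Z^2.
rank ∂_2 = 13, rank ∂_3 = 0 ⇒ b_2 = 14 − 13 − 0 = 1. So H_2 ≅ Z.

H_0 ≅ Z,  H_1 ≅ Z^2,  H_2 ≅ Z.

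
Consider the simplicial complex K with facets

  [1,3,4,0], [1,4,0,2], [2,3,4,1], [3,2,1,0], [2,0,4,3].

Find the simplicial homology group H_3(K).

H_3 ≅ Z.

We work with the vertex ordering 0 < 1 < 2 < 3 < 4. The simplices of K, each written with vertices in increasing order, are:

  0-simplices (5): [0], [1], [2], [3], [4]
  1-simplices (10): [0,1], [0,2], [0,3], [0,4], [1,2], [1,3], [1,4], [2,3], [2,4], [3,4]
  2-simplices (10): [0,1,2], [0,1,3], [0,1,4], [0,2,3], [0,2,4], [0,3,4], [1,2,3], [1,2,4], [1,3,4], [2,3,4]
  3-simplices (5): [0,1,2,3], [0,1,2,4], [0,1,3,4], [0,2,3,4], [1,2,3,4]

giving chain groups C_0 ≅ Z^5, C_1 ≅ Z^10, C_2 ≅ Z^10, C_3 ≅ Z^5.

∂_1: C_1 → C_0 sends each edge [p,q] (with p < q) to q − p.
The resulting 5×10 matrix has rank 4, and its Smith normal form has invariant factors (1,1,1,1).

Boundary ∂_2: C_2 → C_1 maps a triangle to the signed sum of its edges. For instance
  ∂[1,3,4] = [3,4] − [1,4] + [1,3],
  ∂[1,2,3] = [2,3] − [1,3] + [1,2].
This gives a 10×10 integer matrix of rank 6; reducing to Smith normal form yields diagonal entries (1,1,1,1,1,1).

∂_3: C_3 → C_2 sends each 3-simplex σ to the alternating sum Σ_i (−1)^i (σ with its i-th vertex removed). For instance
  ∂[0,1,2,3] = [1,2,3] − [0,2,3] + [0,1,3] − [0,1,2],
  ∂[0,1,3,4] = [1,3,4] − [0,3,4] + [0,1,4] − [0,1,3].
The 10×5 boundary matrix has rank 4 and Smith normal form diag(1,1,1,1).

Now H_k = ker ∂_k / im ∂_{k+1}, so:

  H_3: rank ker ∂_3 − rank ∂_4 = (5 − 4) − 0 = 1, and there is no ∂_4, so H_3 = Z.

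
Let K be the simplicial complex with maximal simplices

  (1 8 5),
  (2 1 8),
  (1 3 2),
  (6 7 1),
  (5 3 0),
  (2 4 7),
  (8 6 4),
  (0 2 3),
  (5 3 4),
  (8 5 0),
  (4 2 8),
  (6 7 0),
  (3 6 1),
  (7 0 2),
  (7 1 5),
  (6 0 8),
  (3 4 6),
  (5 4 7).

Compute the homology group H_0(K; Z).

H_0 ≅ Z.

Take the total order 0 < 1 < 2 < 3 < 4 < 5 < 6 < 7 < 8 on the vertex set. Then K (dimension 2) consists of the simplices:

  0-simplices (9): [0], [1], [2], [3], [4], [5], [6], [7], [8]
  1-simplices (27): (27 of them)
  2-simplices (18): [0,2,3], [0,2,7], [0,3,5], [0,5,8], [0,6,7], [0,6,8], [1,2,3], [1,2,8], [1,3,6], [1,5,7], [1,5,8], [1,6,7], [2,4,7], [2,4,8], [3,4,5], [3,4,6], [4,5,7], [4,6,8]

giving chain groups C_0 ≅ Z^9, C_1 ≅ Z^27, C_2 ≅ Z^18.

Boundary ∂_1: C_1 → C_0 maps an edge to its endpoints' difference, ∂[p,q] = q − p. For instance
  ∂[0,8] = [8] − [0].
The resulting 9×27 matrix has rank 8, and its Smith normal form has invariant factors (1,1,1,1,1,1,1,1).

Boundary ∂_2: C_2 → C_1 acts by ∂[p,q,r] = [q,r] − [p,r] + [p,q]. For instance
  ∂[0,2,3] = [2,3] − [0,3] + [0,2],
  ∂[1,5,7] = [5,7] − [1,7] + [1,5].
This gives a 27×18 integer matrix of rank 17; reducing to Smith normal form yields diagonal entries (1,1,1,1,1,1,1,1,1,1,1,1,1,1,1,1,1).

Reading off H_k = ker ∂_k / im ∂_{k+1}:

  H_0: rank C_0 − rank ∂_1 = 9 − 8 = 1, and the invariant factors of ∂_1 are all 1, so H_0 = Z.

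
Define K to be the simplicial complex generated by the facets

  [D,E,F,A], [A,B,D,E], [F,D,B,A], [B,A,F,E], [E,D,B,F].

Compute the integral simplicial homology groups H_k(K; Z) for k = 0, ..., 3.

H_0 ≅ Z,  H_1 = 0,  H_2 = 0,  H_3 ≅ Z.

We work with the vertex ordering A < B < D < E < F. The simplices of K, each written with vertices in increasing order, are:

  0-simplices (5): A, B, D, E, F
  1-simplices (10): AB, AD, AE, AF, BD, BE, BF, DE, DF, EF
  2-simplices (10): ABD, ABE, ABF, ADE, ADF, AEF, BDE, BDF, BEF, DEF
  3-simplices (5): ABDE, ABDF, ABEF, ADEF, BDEF

so the chain groups are C_0 ≅ Z^5, C_1 ≅ Z^10, C_2 ≅ Z^10, C_3 ≅ Z^5.

The boundary map ∂_1: C_1 → C_0 maps an edge to its endpoints' difference, ∂[p,q] = q − p.
As a 5×10 matrix over Z this has rank 4, with invariant factors (1,1,1,1).

Boundary ∂_2: C_2 → C_1 acts by ∂[p,q,r] = [q,r] − [p,r] + [p,q]. For instance
  ∂BDE = DE − BE + BD,
  ∂DEF = EF − DF + DE.
As a 10×10 matrix over Z this has rank 6, with invariant factors (1,1,1,1,1,1).

Boundary ∂_3: C_3 → C_2 sends each 3-simplex σ to the alternating sum Σ_i (−1)^i (σ with its i-th vertex removed). For instance
  ∂ADEF = DEF − AEF + ADF − ADE,
  ∂ABDE = BDE − ADE + ABE − ABD.
This gives a 10×5 integer matrix of rank 4; reducing to Smith normal form yields diagonal entries (1,1,1,1).

From H_k ≅ ker(∂_k) / im(∂_{k+1}) we obtain:

  H_0: rank C_0 − rank ∂_1 = 5 − 4 = 1, and the invariant factors of ∂_1 are all 1, so H_0 ≅ Z.
  H_1: rank ker ∂_1 − rank ∂_2 = (10 − 4) − 6 = 0, and the invariant factors of ∂_2 are all 1, so H_1 ≅ 0.
  H_2: rank ker ∂_2 − rank ∂_3 = (10 − 6) − 4 = 0, and the invariant factors of ∂_3 are all 1, so H_2 ≅ 0.
  H_3: rank ker ∂_3 − rank ∂_4 = (5 − 4) − 0 = 1, and there is no ∂_4, so H_3 ≅ Z.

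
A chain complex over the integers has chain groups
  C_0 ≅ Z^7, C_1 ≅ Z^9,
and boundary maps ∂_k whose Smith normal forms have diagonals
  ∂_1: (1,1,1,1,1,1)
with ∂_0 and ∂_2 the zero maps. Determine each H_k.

H_0 = Z,  H_1 = Z^3.

H_0: b_0 = 7 − 0 − 6 = 1; torsion from ∂_1 factors > 1: none. So H_0 = Z.
H_1: b_1 = 9 − 6 − 0 = 3; torsion from ∂_2 factors > 1: none. So H_1 = Z^3.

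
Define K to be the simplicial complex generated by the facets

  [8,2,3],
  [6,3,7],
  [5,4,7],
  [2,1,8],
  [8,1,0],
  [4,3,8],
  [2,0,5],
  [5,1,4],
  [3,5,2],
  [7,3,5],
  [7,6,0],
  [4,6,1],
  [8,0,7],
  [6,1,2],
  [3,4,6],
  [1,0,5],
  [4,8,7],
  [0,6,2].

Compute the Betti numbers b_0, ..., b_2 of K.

We work with the vertex ordering 0 < 1 < 2 < 3 < 4 < 5 < 6 < 7 < 8. The simplices of K, each written with vertices in increasing order, are:

  0-simplices (9): [0], [1], [2], [3], [4], [5], [6], [7], [8]
  1-simplices (27): (27 of them)
  2-simplices (18): [0,1,5], [0,1,8], [0,2,5], [0,2,6], [0,6,7], [0,7,8], [1,2,6], [1,2,8], [1,4,5], [1,4,6], [2,3,5], [2,3,8], [3,4,6], [3,4,8], [3,5,7], [3,6,7], [4,5,7], [4,7,8]

Hence C_0 ≅ Z^9, C_1 ≅ Z^27, C_2 ≅ Z^18.

The boundary map ∂_1: C_1 → C_0 is given by ∂[p,q] = [q] − [p].
The resulting 9×27 matrix has rank 8, and its Smith normal form has invariant factors (1,1,1,1,1,1,1,1).

Boundary ∂_2: C_2 → C_1 acts by ∂[p,q,r] = [q,r] − [p,r] + [p,q]. For instance
  ∂[1,2,8] = [2,8] − [1,8] + [1,2],
  ∂[4,7,8] = [7,8] − [4,8] + [4,7].
The resulting 27×18 matrix has rank 18, and its Smith normal form has invariant factors (1,1,1,1,1,1,1,1,1,1,1,1,1,1,1,1,1,2).

From H_k ≅ ker(∂_k) / im(∂_{k+1}) we obtain:

  H_0: rank C_0 − rank ∂_1 = 9 − 8 = 1, and the invariant factors of ∂_1 are all 1, so H_0 ≅ Z.
  H_1: rank ker ∂_1 − rank ∂_2 = (27 − 8) − 18 = 1, and ∂_2 has invariant factor 2 > 1, so H_1 ≅ Z ⊕ Z/2.
  H_2: rank ker ∂_2 − rank ∂_3 = (18 − 18) − 0 = 0, and there is no ∂_3, so H_2 ≅ 0.

As a check, the Euler characteristic is 9 − 27 + 18 = 0, which agrees with 1 − 1 + 0 = 0.
(K is a triangulation of the Klein bottle.)

Hence the Betti numbers are b_0 = 1, b_1 = 1, b_2 = 0.

b_0 = 1, b_1 = 1, b_2 = 0.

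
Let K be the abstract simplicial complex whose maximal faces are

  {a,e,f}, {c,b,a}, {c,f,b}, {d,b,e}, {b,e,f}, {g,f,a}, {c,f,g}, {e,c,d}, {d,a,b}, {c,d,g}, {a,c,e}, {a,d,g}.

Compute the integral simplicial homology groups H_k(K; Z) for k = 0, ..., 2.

H_0 = Z,  H_1 = Z/2,  H_2 = 0.

We work with the vertex ordering a < b < c < d < e < f < g. The simplices of K, each written with vertices in increasing order, are:

  0-simplices (7): a, b, c, d, e, f, g
  1-simplices (18): ab, ac, ad, ae, af, ag, bc, bd, be, bf, cd, ce, cf, cg, de, dg, ef, fg
  2-simplices (12): abc, abd, ace, adg, aef, afg, bcf, bde, bef, cde, cdg, cfg

giving chain groups C_0 ≅ Z^7, C_1 ≅ Z^18, C_2 ≅ Z^12.

The boundary map ∂_1: C_1 → C_0 sends each edge [p,q] (with p < q) to q − p.
This gives a 7×18 integer matrix of rank 6; reducing to Smith normal form yields diagonal entries (1,1,1,1,1,1).

Boundary ∂_2: C_2 → C_1 maps a triangle to the signed sum of its edges. For instance
  ∂afg = fg − ag + af,
  ∂cdg = dg − cg + cd.
The resulting 18×12 matrix has rank 12, and its Smith normal form has invariant factors (1,1,1,1,1,1,1,1,1,1,1,2).

Computing H_k = (kernel of ∂_k) / (image of ∂_{k+1}):

  H_0: rank C_0 − rank ∂_1 = 7 − 6 = 1, and the invariant factors of ∂_1 are all 1, so H_0 = Z.
  H_1: rank ker ∂_1 − rank ∂_2 = (18 − 6) − 12 = 0, and ∂_2 has invariant factor 2 > 1, so H_1 = Z/2.
  H_2: rank ker ∂_2 − rank ∂_3 = (12 − 12) − 0 = 0, and there is no ∂_3, so H_2 = 0.

As a check, the Euler characteristic is 7 − 18 + 12 = 1, which agrees with 1 − 0 + 0 = 1.
(K is a triangulation of the real projective plane RP^2.)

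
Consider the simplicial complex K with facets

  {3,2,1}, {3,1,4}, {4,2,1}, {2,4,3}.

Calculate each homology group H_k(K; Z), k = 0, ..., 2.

H_0 = Z,  H_1 = 0,  H_2 = Z.

Take the total order 1 < 2 < 3 < 4 on the vertex set. Then K (dimension 2) consists of the simplices:

  0-simplices (4): [1], [2], [3], [4]
  1-simplices (6): [1,2], [1,3], [1,4], [2,3], [2,4], [3,4]
  2-simplices (4): [1,2,3], [1,2,4], [1,3,4], [2,3,4]

so the chain groups are C_0 ≅ Z^4, C_1 ≅ Z^6, C_2 ≅ Z^4.

The boundary map ∂_1: C_1 → C_0 sends each edge [p,q] (with p < q) to q − p.
As a 4×6 matrix over Z this has rank 3, with invariant factors (1,1,1).

∂_2: C_2 → C_1 sends each 2-simplex [p,q,r] to [q,r] − [p,r] + [p,q]. For instance
  ∂[2,3,4] = [3,4] − [2,4] + [2,3],
  ∂[1,2,3] = [2,3] − [1,3] + [1,2].
As a 6×4 matrix over Z this has rank 3, with invariant factors (1,1,1).

Now H_k = ker ∂_k / im ∂_{k+1}, so:

  H_0: rank C_0 − rank ∂_1 = 4 − 3 = 1, and the invariant factors of ∂_1 are all 1, so H_0 ≅ Z.
  H_1: rank ker ∂_1 − rank ∂_2 = (6 − 3) − 3 = 0, and the invariant factors of ∂_2 are all 1, so H_1 ≅ 0.
  H_2: rank ker ∂_2 − rank ∂_3 = (4 − 3) − 0 = 1, and there is no ∂_3, so H_2 ≅ Z.

As a check, the Euler characteristic is 4 − 6 + 4 = 2, which agrees with 1 − 0 + 1 = 2.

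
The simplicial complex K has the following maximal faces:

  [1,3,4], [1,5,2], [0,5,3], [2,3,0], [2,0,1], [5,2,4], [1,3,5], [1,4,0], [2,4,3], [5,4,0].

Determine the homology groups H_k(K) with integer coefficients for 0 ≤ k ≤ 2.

K has 6 vertices, 15 edges, 10 triangles.
rank ∂_0 = 0, rank ∂_1 = 5 ⇒ b_0 = 6 − 0 − 5 = 1; all invariant factors of ∂_1 are 1 so no torsion. So H_0 = Z.
rank ∂_1 = 5, rank ∂_2 = 10 ⇒ b_1 = 15 − 5 − 10 = 0; ∂_2 has invariant factor(s) [2] giving torsion. So H_1 = Z/2.
rank ∂_2 = 10, rank ∂_3 = 0 ⇒ b_2 = 10 − 10 − 0 = 0. So H_2 = 0.

H_0 = Z,  H_1 = Z/2,  H_2 = 0.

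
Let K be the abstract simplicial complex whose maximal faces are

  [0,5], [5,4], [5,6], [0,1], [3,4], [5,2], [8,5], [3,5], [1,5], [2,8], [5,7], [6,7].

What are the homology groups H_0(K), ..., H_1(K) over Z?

K has 9 vertices, 12 edges.
rank ∂_0 = 0, rank ∂_1 = 8 ⇒ b_0 = 9 − 0 − 8 = 1; all invariant factors of ∂_1 are 1 so no torsion. So H_0 = Z.
rank ∂_1 = 8, rank ∂_2 = 0 ⇒ b_1 = 12 − 8 − 0 = 4. So H_1 = Z^4.

H_0 ≅ Z,  H_1 ≅ Z^4.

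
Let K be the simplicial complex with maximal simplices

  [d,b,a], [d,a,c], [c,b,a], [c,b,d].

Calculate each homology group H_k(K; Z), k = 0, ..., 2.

Order the vertices as a < b < c < d. Listing each simplex with vertices in this order, K has dimension 2 with simplices:

  0-simplices (4): a, b, c, d
  1-simplices (6): ab, ac, ad, bc, bd, cd
  2-simplices (4): abc, abd, acd, bcd

Hence C_0 ≅ Z^4, C_1 ≅ Z^6, C_2 ≅ Z^4.

Boundary ∂_1: C_1 → C_0 sends each edge [p,q] (with p < q) to q − p.
This gives a 4×6 integer matrix of rank 3; reducing to Smith normal form yields diagonal entries (1,1,1).

∂_2: C_2 → C_1 maps a triangle to the signed sum of its edges. For instance
  ∂bcd = cd − bd + bc,
  ∂acd = cd − ad + ac.
As a 6×4 matrix over Z this has rank 3, with invariant factors (1,1,1).

From H_k ≅ ker(∂_k) / im(∂_{k+1}) we obtain:

  H_0: rank C_0 − rank ∂_1 = 4 − 3 = 1, and the invariant factors of ∂_1 are all 1, so H_0 ≅ Z.
  H_1: rank ker ∂_1 − rank ∂_2 = (6 − 3) − 3 = 0, and the invariant factors of ∂_2 are all 1, so H_1 ≅ 0.
  H_2: rank ker ∂_2 − rank ∂_3 = (4 − 3) − 0 = 1, and there is no ∂_3, so H_2 ≅ Z.

(K is a triangulation of the 2-sphere S^2.)

H_0 ≅ Z,  H_1 = 0,  H_2 ≅ Z.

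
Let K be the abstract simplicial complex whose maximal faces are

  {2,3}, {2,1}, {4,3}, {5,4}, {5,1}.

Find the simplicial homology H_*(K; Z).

H_0 = Z,  H_1 = Z.

We work with the vertex ordering 1 < 2 < 3 < 4 < 5. The simplices of K, each written with vertices in increasing order, are:

  0-simplices (5): [1], [2], [3], [4], [5]
  1-simplices (5): [1,2], [1,5], [2,3], [3,4], [4,5]

so the chain groups are C_0 ≅ Z^5, C_1 ≅ Z^5.

∂_1: C_1 → C_0 maps an edge to its endpoints' difference, ∂[p,q] = q − p. For instance
  ∂[3,4] = [4] − [3].
As a 5×5 matrix over Z this has rank 4, with invariant factors (1,1,1,1).

Now H_k = ker ∂_k / im ∂_{k+1}, so:

  H_0: rank C_0 − rank ∂_1 = 5 − 4 = 1, and the invariant factors of ∂_1 are all 1, so H_0 ≅ Z.
  H_1: rank ker ∂_1 − rank ∂_2 = (5 − 4) − 0 = 1, and there is no ∂_2, so H_1 ≅ Z.

(K is a triangulation of the circle S^1.)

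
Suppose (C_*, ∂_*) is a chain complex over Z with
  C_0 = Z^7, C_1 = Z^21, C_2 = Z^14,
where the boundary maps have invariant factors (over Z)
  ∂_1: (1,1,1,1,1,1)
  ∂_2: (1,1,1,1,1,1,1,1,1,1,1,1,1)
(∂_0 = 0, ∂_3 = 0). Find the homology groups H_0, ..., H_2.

H_0 = Z,  H_1 = Z^2,  H_2 = Z.

H_0: b_0 = 7 − 0 − 6 = 1; torsion from ∂_1 factors > 1: none. So H_0 = Z.
H_1: b_1 = 21 − 6 − 13 = 2; torsion from ∂_2 factors > 1: none. So H_1 = Z^2.
H_2: b_2 = 14 − 13 − 0 = 1; torsion from ∂_3 factors > 1: none. So H_2 = Z.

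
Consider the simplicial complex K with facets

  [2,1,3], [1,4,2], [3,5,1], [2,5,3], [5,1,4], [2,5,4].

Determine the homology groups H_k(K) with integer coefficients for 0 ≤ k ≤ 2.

H_0 ≅ Z,  H_1 = 0,  H_2 ≅ Z.

We work with the vertex ordering 1 < 2 < 3 < 4 < 5. The simplices of K, each written with vertices in increasing order, are:

  0-simplices (5): [1], [2], [3], [4], [5]
  1-simplices (9): [1,2], [1,3], [1,4], [1,5], [2,3], [2,4], [2,5], [3,5], [4,5]
  2-simplices (6): [1,2,3], [1,2,4], [1,3,5], [1,4,5], [2,3,5], [2,4,5]

so the chain groups are C_0 ≅ Z^5, C_1 ≅ Z^9, C_2 ≅ Z^6.

∂_1: C_1 → C_0 maps an edge to its endpoints' difference, ∂[p,q] = q − p.
The resulting 5×9 matrix has rank 4, and its Smith normal form has invariant factors (1,1,1,1).

∂_2: C_2 → C_1 acts by ∂[p,q,r] = [q,r] − [p,r] + [p,q]. For instance
  ∂[2,3,5] = [3,5] − [2,5] + [2,3],
  ∂[1,4,5] = [4,5] − [1,5] + [1,4].
The 9×6 boundary matrix has rank 5 and Smith normal form diag(1,1,1,1,1).

Now H_k = ker ∂_k / im ∂_{k+1}, so:

  H_0: rank C_0 − rank ∂_1 = 5 − 4 = 1, and the invariant factors of ∂_1 are all 1, so H_0 = Z.
  H_1: rank ker ∂_1 − rank ∂_2 = (9 − 4) − 5 = 0, and the invariant factors of ∂_2 are all 1, so H_1 = 0.
  H_2: rank ker ∂_2 − rank ∂_3 = (6 − 5) − 0 = 1, and there is no ∂_3, so H_2 = Z.

As a check, the Euler characteristic is 5 − 9 + 6 = 2, which agrees with 1 − 0 + 1 = 2.
(K is a triangulation of the 2-sphere S^2.)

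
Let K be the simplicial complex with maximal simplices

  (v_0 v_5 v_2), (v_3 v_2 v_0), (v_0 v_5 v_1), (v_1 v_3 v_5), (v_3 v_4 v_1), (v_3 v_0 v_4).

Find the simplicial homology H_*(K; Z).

H_0 ≅ Z,  H_1 ≅ Z,  H_2 = 0.

We work with the vertex ordering v_0 < v_1 < v_2 < v_3 < v_4 < v_5. The simplices of K, each written with vertices in increasing order, are:

  0-simplices (6): [v_0], [v_1], [v_2], [v_3], [v_4], [v_5]
  1-simplices (12): [v_0,v_1], [v_0,v_2], [v_0,v_3], [v_0,v_4], [v_0,v_5], [v_1,v_3], [v_1,v_4], [v_1,v_5], [v_2,v_3], [v_2,v_5], [v_3,v_4], [v_3,v_5]
  2-simplices (6): [v_0,v_1,v_5], [v_0,v_2,v_3], [v_0,v_2,v_5], [v_0,v_3,v_4], [v_1,v_3,v_4], [v_1,v_3,v_5]

giving chain groups C_0 ≅ Z^6, C_1 ≅ Z^12, C_2 ≅ Z^6.

Boundary ∂_1: C_1 → C_0 maps an edge to its endpoints' difference, ∂[p,q] = q − p.
The 6×12 boundary matrix has rank 5 and Smith normal form diag(1,1,1,1,1).

∂_2: C_2 → C_1 maps a triangle to the signed sum of its edges. For instance
  ∂[v_1,v_3,v_5] = [v_3,v_5] − [v_1,v_5] + [v_1,v_3],
  ∂[v_0,v_3,v_4] = [v_3,v_4] − [v_0,v_4] + [v_0,v_3].
The resulting 12×6 matrix has rank 6, and its Smith normal form has invariant factors (1,1,1,1,1,1).

Reading off H_k = ker ∂_k / im ∂_{k+1}:

  H_0: rank C_0 − rank ∂_1 = 6 − 5 = 1, and the invariant factors of ∂_1 are all 1, so H_0 = Z.
  H_1: rank ker ∂_1 − rank ∂_2 = (12 − 5) − 6 = 1, and the invariant factors of ∂_2 are all 1, so H_1 = Z.
  H_2: rank ker ∂_2 − rank ∂_3 = (6 − 6) − 0 = 0, and there is no ∂_3, so H_2 = 0.

As a check, the Euler characteristic is 6 − 12 + 6 = 0, which agrees with 1 − 1 + 0 = 0.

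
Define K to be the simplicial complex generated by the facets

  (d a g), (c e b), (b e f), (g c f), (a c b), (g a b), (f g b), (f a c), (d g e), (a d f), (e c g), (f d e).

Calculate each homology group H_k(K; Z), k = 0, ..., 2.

H_0 = Z,  H_1 = Z/2,  H_2 = 0.

Fix the vertex order a < b < c < d < e < f < g and write every simplex with vertices in increasing order. Then dim K = 2 and the simplices of K are:

  0-simplices (7): a, b, c, d, e, f, g
  1-simplices (18): ab, ac, ad, af, ag, bc, be, bf, bg, ce, cf, cg, de, df, dg, ef, eg, fg
  2-simplices (12): abc, abg, acf, adf, adg, bce, bef, bfg, ceg, cfg, def, deg

giving chain groups C_0 ≅ Z^7, C_1 ≅ Z^18, C_2 ≅ Z^12.

The boundary map ∂_1: C_1 → C_0 sends each edge [p,q] (with p < q) to q − p. For instance
  ∂be = e − b.
This gives a 7×18 integer matrix of rank 6; reducing to Smith normal form yields diagonal entries (1,1,1,1,1,1).

Boundary ∂_2: C_2 → C_1 maps a triangle to the signed sum of its edges. For instance
  ∂cfg = fg − cg + cf,
  ∂ceg = eg − cg + ce.
The 18×12 boundary matrix has rank 12 and Smith normal form diag(1,1,1,1,1,1,1,1,1,1,1,2).

Reading off H_k = ker ∂_k / im ∂_{k+1}:

  H_0: rank C_0 − rank ∂_1 = 7 − 6 = 1, and the invariant factors of ∂_1 are all 1, so H_0 = Z.
  H_1: rank ker ∂_1 − rank ∂_2 = (18 − 6) − 12 = 0, and ∂_2 has invariant factor 2 > 1, so H_1 = Z/2.
  H_2: rank ker ∂_2 − rank ∂_3 = (12 − 12) − 0 = 0, and there is no ∂_3, so H_2 = 0.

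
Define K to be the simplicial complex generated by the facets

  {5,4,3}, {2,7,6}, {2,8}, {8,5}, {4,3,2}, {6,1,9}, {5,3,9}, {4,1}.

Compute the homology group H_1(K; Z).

H_1 = Z^3.

We work with the vertex ordering 1 < 2 < 3 < 4 < 5 < 6 < 7 < 8 < 9. The simplices of K, each written with vertices in increasing order, are:

  0-simplices (9): [1], [2], [3], [4], [5], [6], [7], [8], [9]
  1-simplices (16): [1,4], [1,6], [1,9], [2,3], [2,4], [2,6], [2,7], [2,8], [3,4], [3,5], [3,9], [4,5], [5,8], [5,9], [6,7], [6,9]
  2-simplices (5): [1,6,9], [2,3,4], [2,6,7], [3,4,5], [3,5,9]

giving chain groups C_0 ≅ Z^9, C_1 ≅ Z^16, C_2 ≅ Z^5.

∂_1: C_1 → C_0 is given by ∂[p,q] = [q] − [p]. For instance
  ∂[2,4] = [4] − [2].
As a 9×16 matrix over Z this has rank 8, with invariant factors (1,1,1,1,1,1,1,1).

The boundary map ∂_2: C_2 → C_1 sends each 2-simplex [p,q,r] to [q,r] − [p,r] + [p,q]. For instance
  ∂[2,3,4] = [3,4] − [2,4] + [2,3],
  ∂[2,6,7] = [6,7] − [2,7] + [2,6].
This gives a 16×5 integer matrix of rank 5; reducing to Smith normal form yields diagonal entries (1,1,1,1,1).

Reading off H_k = ker ∂_k / im ∂_{k+1}:

  H_1: rank ker ∂_1 − rank ∂_2 = (16 − 8) − 5 = 3, and the invariant factors of ∂_2 are all 1, so H_1 = Z^3.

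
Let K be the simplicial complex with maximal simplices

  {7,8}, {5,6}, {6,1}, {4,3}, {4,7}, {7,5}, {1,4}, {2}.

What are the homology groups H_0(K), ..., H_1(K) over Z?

Take the total order 1 < 2 < 3 < 4 < 5 < 6 < 7 < 8 on the vertex set. Then K (dimension 1) consists of the simplices:

  0-simplices (8): [1], [2], [3], [4], [5], [6], [7], [8]
  1-simplices (7): [1,4], [1,6], [3,4], [4,7], [5,6], [5,7], [7,8]

Hence C_0 ≅ Z^8, C_1 ≅ Z^7.

∂_1: C_1 → C_0 sends each edge [p,q] (with p < q) to q − p.
The resulting 8×7 matrix has rank 6, and its Smith normal form has invariant factors (1,1,1,1,1,1).

From H_k ≅ ker(∂_k) / im(∂_{k+1}) we obtain:

  H_0: rank C_0 − rank ∂_1 = 8 − 6 = 2, and the invariant factors of ∂_1 are all 1, so H_0 = Z^2.
  H_1: rank ker ∂_1 − rank ∂_2 = (7 − 6) − 0 = 1, and there is no ∂_2, so H_1 = Z.

H_0 = Z^2,  H_1 = Z.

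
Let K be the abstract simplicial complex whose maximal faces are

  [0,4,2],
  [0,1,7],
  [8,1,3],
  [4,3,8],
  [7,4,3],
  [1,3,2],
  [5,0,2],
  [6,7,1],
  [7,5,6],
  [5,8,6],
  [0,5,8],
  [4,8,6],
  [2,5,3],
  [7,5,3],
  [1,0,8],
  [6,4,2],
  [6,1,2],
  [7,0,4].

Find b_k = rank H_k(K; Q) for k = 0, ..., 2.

Fix the vertex order 0 < 1 < 2 < 3 < 4 < 5 < 6 < 7 < 8 and write every simplex with vertices in increasing order. Then dim K = 2 and the simplices of K are:

  0-simplices (9): [0], [1], [2], [3], [4], [5], [6], [7], [8]
  1-simplices (27): (27 of them)
  2-simplices (18): [0,1,7], [0,1,8], [0,2,4], [0,2,5], [0,4,7], [0,5,8], [1,2,3], [1,2,6], [1,3,8], [1,6,7], [2,3,5], [2,4,6], [3,4,7], [3,4,8], [3,5,7], [4,6,8], [5,6,7], [5,6,8]

so the chain groups are C_0 ≅ Z^9, C_1 ≅ Z^27, C_2 ≅ Z^18.

The boundary map ∂_1: C_1 → C_0 is given by ∂[p,q] = [q] − [p]. For instance
  ∂[6,7] = [7] − [6].
The 9×27 boundary matrix has rank 8 and Smith normal form diag(1,1,1,1,1,1,1,1).

∂_2: C_2 → C_1 sends each 2-simplex [p,q,r] to [q,r] − [p,r] + [p,q]. For instance
  ∂[3,5,7] = [5,7] − [3,7] + [3,5],
  ∂[1,2,3] = [2,3] − [1,3] + [1,2].
As a 27×18 matrix over Z this has rank 17, with invariant factors (1,1,1,1,1,1,1,1,1,1,1,1,1,1,1,1,1).

Now H_k = ker ∂_k / im ∂_{k+1}, so:

  H_0: rank C_0 − rank ∂_1 = 9 − 8 = 1, and the invariant factors of ∂_1 are all 1, so H_0 = Z.
  H_1: rank ker ∂_1 − rank ∂_2 = (27 − 8) − 17 = 2, and the invariant factors of ∂_2 are all 1, so H_1 = Z^2.
  H_2: rank ker ∂_2 − rank ∂_3 = (18 − 17) − 0 = 1, and there is no ∂_3, so H_2 = Z.

Hence the Betti numbers are b_0 = 1, b_1 = 2, b_2 = 1.

b_0 = 1, b_1 = 2, b_2 = 1.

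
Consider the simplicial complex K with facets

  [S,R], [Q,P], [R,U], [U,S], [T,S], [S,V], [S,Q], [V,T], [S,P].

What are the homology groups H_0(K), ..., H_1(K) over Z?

H_0 = Z,  H_1 = Z^3.

Take the total order P < Q < R < S < T < U < V on the vertex set. Then K (dimension 1) consists of the simplices:

  0-simplices (7): P, Q, R, S, T, U, V
  1-simplices (9): PQ, PS, QS, RS, RU, ST, SU, SV, TV

giving chain groups C_0 ≅ Z^7, C_1 ≅ Z^9.

∂_1: C_1 → C_0 is given by ∂[p,q] = [q] − [p]. For instance
  ∂PS = S − P.
The 7×9 boundary matrix has rank 6 and Smith normal form diag(1,1,1,1,1,1).

Computing H_k = (kernel of ∂_k) / (image of ∂_{k+1}):

  H_0: rank C_0 − rank ∂_1 = 7 − 6 = 1, and the invariant factors of ∂_1 are all 1, so H_0 ≅ Z.
  H_1: rank ker ∂_1 − rank ∂_2 = (9 − 6) − 0 = 3, and there is no ∂_2, so H_1 ≅ Z^3.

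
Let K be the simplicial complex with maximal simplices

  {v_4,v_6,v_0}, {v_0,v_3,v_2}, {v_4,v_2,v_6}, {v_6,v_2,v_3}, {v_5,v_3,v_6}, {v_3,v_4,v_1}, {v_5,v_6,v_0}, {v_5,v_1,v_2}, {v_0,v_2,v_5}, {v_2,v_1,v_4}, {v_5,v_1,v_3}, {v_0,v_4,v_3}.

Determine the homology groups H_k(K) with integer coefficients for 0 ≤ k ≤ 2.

H_0 = Z,  H_1 = Z/2Z,  H_2 = 0.

Fix the vertex order v_0 < v_1 < v_2 < v_3 < v_4 < v_5 < v_6 and write every simplex with vertices in increasing order. Then dim K = 2 and the simplices of K are:

  0-simplices (7): [v_0], [v_1], [v_2], [v_3], [v_4], [v_5], [v_6]
  1-simplices (18): (18 of them)
  2-simplices (12): (12 of them)

giving chain groups C_0 ≅ Z^7, C_1 ≅ Z^18, C_2 ≅ Z^12.

∂_1: C_1 → C_0 is given by ∂[p,q] = [q] − [p]. For instance
  ∂[v_2,v_5] = [v_5] − [v_2].
The resulting 7×18 matrix has rank 6, and its Smith normal form has invariant factors (1,1,1,1,1,1).

The boundary map ∂_2: C_2 → C_1 sends each 2-simplex [p,q,r] to [q,r] − [p,r] + [p,q]. For instance
  ∂[v_0,v_4,v_6] = [v_4,v_6] − [v_0,v_6] + [v_0,v_4],
  ∂[v_2,v_3,v_6] = [v_3,v_6] − [v_2,v_6] + [v_2,v_3].
As a 18×12 matrix over Z this has rank 12, with invariant factors (1,1,1,1,1,1,1,1,1,1,1,2).

Reading off H_k = ker ∂_k / im ∂_{k+1}:

  H_0: rank C_0 − rank ∂_1 = 7 − 6 = 1, and the invariant factors of ∂_1 are all 1, so H_0 = Z.
  H_1: rank ker ∂_1 − rank ∂_2 = (18 − 6) − 12 = 0, and ∂_2 has invariant factor 2 > 1, so H_1 = Z/2Z.
  H_2: rank ker ∂_2 − rank ∂_3 = (12 − 12) − 0 = 0, and there is no ∂_3, so H_2 = 0.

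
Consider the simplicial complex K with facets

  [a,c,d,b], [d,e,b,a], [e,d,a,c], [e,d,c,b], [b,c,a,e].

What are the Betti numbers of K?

b_0 = 1, b_1 = 0, b_2 = 0, b_3 = 1.

Order the vertices as a < b < c < d < e. Listing each simplex with vertices in this order, K has dimension 3 with simplices:

  0-simplices (5): a, b, c, d, e
  1-simplices (10): ab, ac, ad, ae, bc, bd, be, cd, ce, de
  2-simplices (10): abc, abd, abe, acd, ace, ade, bcd, bce, bde, cde
  3-simplices (5): abcd, abce, abde, acde, bcde

Hence C_0 ≅ Z^5, C_1 ≅ Z^10, C_2 ≅ Z^10, C_3 ≅ Z^5.

∂_1: C_1 → C_0 is given by ∂[p,q] = [q] − [p]. For instance
  ∂bd = d − b.
The resulting 5×10 matrix has rank 4, and its Smith normal form has invariant factors (1,1,1,1).

The boundary map ∂_2: C_2 → C_1 acts by ∂[p,q,r] = [q,r] − [p,r] + [p,q]. For instance
  ∂bde = de − be + bd,
  ∂bcd = cd − bd + bc.
As a 10×10 matrix over Z this has rank 6, with invariant factors (1,1,1,1,1,1).

Boundary ∂_3: C_3 → C_2 sends each 3-simplex σ to the alternating sum Σ_i (−1)^i (σ with its i-th vertex removed). For instance
  ∂bcde = cde − bde + bce − bcd,
  ∂abcd = bcd − acd + abd − abc.
The resulting 10×5 matrix has rank 4, and its Smith normal form has invariant factors (1,1,1,1).

Reading off H_k = ker ∂_k / im ∂_{k+1}:

  H_0: rank C_0 − rank ∂_1 = 5 − 4 = 1, and the invariant factors of ∂_1 are all 1, so H_0 ≅ Z.
  H_1: rank ker ∂_1 − rank ∂_2 = (10 − 4) − 6 = 0, and the invariant factors of ∂_2 are all 1, so H_1 ≅ 0.
  H_2: rank ker ∂_2 − rank ∂_3 = (10 − 6) − 4 = 0, and the invariant factors of ∂_3 are all 1, so H_2 ≅ 0.
  H_3: rank ker ∂_3 − rank ∂_4 = (5 − 4) − 0 = 1, and there is no ∂_4, so H_3 ≅ Z.

As a check, the Euler characteristic is 5 − 10 + 10 − 5 = 0, which agrees with 1 − 0 + 0 − 1 = 0.

Hence the Betti numbers are b_0 = 1, b_1 = 0, b_2 = 0, b_3 = 1.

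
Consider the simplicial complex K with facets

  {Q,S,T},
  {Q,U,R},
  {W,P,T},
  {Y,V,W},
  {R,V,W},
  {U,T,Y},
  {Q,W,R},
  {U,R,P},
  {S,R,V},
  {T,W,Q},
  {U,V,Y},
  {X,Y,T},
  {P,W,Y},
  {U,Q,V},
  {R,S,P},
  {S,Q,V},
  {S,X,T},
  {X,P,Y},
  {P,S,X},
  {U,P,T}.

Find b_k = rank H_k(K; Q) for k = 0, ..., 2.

b_0 = 1, b_1 = 1, b_2 = 0.

K has 10 vertices, 30 edges, 20 triangles.
rank ∂_0 = 0, rank ∂_1 = 9 ⇒ b_0 = 10 − 0 − 9 = 1; all invariant factors of ∂_1 are 1 so no torsion. So H_0 = Z.
rank ∂_1 = 9, rank ∂_2 = 20 ⇒ b_1 = 30 − 9 − 20 = 1; ∂_2 has invariant factor(s) [2] giving torsion. So H_1 = Z ⊕ Z/2.
rank ∂_2 = 20, rank ∂_3 = 0 ⇒ b_2 = 20 − 20 − 0 = 0. So H_2 = 0.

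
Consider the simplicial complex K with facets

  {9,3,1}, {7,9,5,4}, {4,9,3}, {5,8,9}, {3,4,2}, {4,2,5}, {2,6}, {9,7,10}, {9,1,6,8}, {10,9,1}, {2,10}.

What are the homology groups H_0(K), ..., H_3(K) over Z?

We work with the vertex ordering 1 < 2 < 3 < 4 < 5 < 6 < 7 < 8 < 9 < 10. The simplices of K, each written with vertices in increasing order, are:

  0-simplices (10): [1], [2], [3], [4], [5], [6], [7], [8], [9], [10]
  1-simplices (24): (24 of them)
  2-simplices (15): [1,3,9], [1,6,8], [1,6,9], [1,8,9], [1,9,10], [2,3,4], [2,4,5], [3,4,9], [4,5,7], [4,5,9], [4,7,9], [5,7,9], [5,8,9], [6,8,9], [7,9,10]
  3-simplices (2): [1,6,8,9], [4,5,7,9]

Hence C_0 ≅ Z^10, C_1 ≅ Z^24, C_2 ≅ Z^15, C_3 ≅ Z^2.

The boundary map ∂_1: C_1 → C_0 sends each edge [p,q] (with p < q) to q − p. For instance
  ∂[7,10] = [10] − [7].
The 10×24 boundary matrix has rank 9 and Smith normal form diag(1,1,1,1,1,1,1,1,1).

∂_2: C_2 → C_1 acts by ∂[p,q,r] = [q,r] − [p,r] + [p,q]. For instance
  ∂[1,6,9] = [6,9] − [1,9] + [1,6],
  ∂[6,8,9] = [8,9] − [6,9] + [6,8].
The 24×15 boundary matrix has rank 13 and Smith normal form diag(1,1,1,1,1,1,1,1,1,1,1,1,1).

∂_3: C_3 → C_2 sends each 3-simplex σ to the alternating sum Σ_i (−1)^i (σ with its i-th vertex removed). For instance
  ∂[1,6,8,9] = [6,8,9] − [1,8,9] + [1,6,9] − [1,6,8],
  ∂[4,5,7,9] = [5,7,9] − [4,7,9] + [4,5,9] − [4,5,7].
The 15×2 boundary matrix has rank 2 and Smith normal form diag(1,1).

From H_k ≅ ker(∂_k) / im(∂_{k+1}) we obtain:

  H_0: rank C_0 − rank ∂_1 = 10 − 9 = 1, and the invariant factors of ∂_1 are all 1, so H_0 = Z.
  H_1: rank ker ∂_1 − rank ∂_2 = (24 − 9) − 13 = 2, and the invariant factors of ∂_2 are all 1, so H_1 = Z^2.
  H_2: rank ker ∂_2 − rank ∂_3 = (15 − 13) − 2 = 0, and the invariant factors of ∂_3 are all 1, so H_2 = 0.
  H_3: rank ker ∂_3 − rank ∂_4 = (2 − 2) − 0 = 0, and there is no ∂_4, so H_3 = 0.

As a check, the Euler characteristic is 10 − 24 + 15 − 2 = -1, which agrees with 1 − 2 + 0 − 0 = -1.

H_0 = Z,  H_1 = Z^2,  H_2 = 0,  H_3 = 0.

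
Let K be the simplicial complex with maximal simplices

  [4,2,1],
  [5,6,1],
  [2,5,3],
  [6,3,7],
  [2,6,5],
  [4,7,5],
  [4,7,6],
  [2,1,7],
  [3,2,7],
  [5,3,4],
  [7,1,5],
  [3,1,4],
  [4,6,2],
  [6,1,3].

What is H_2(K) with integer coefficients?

K has 7 vertices, 21 edges, 14 triangles.
rank ∂_2 = 13, rank ∂_3 = 0 ⇒ b_2 = 14 − 13 − 0 = 1. So H_2 ≅ Z.

H_2 ≅ Z.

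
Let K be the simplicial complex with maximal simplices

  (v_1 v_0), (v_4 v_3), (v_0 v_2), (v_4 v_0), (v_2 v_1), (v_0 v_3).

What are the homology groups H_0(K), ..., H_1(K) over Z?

H_0 ≅ Z,  H_1 ≅ Z^2.

Take the total order v_0 < v_1 < v_2 < v_3 < v_4 on the vertex set. Then K (dimension 1) consists of the simplices:

  0-simplices (5): [v_0], [v_1], [v_2], [v_3], [v_4]
  1-simplices (6): [v_0,v_1], [v_0,v_2], [v_0,v_3], [v_0,v_4], [v_1,v_2], [v_3,v_4]

giving chain groups C_0 ≅ Z^5, C_1 ≅ Z^6.

The boundary map ∂_1: C_1 → C_0 maps an edge to its endpoints' difference, ∂[p,q] = q − p.
The resulting 5×6 matrix has rank 4, and its Smith normal form has invariant factors (1,1,1,1).

Computing H_k = (kernel of ∂_k) / (image of ∂_{k+1}):

  H_0: rank C_0 − rank ∂_1 = 5 − 4 = 1, and the invariant factors of ∂_1 are all 1, so H_0 ≅ Z.
  H_1: rank ker ∂_1 − rank ∂_2 = (6 − 4) − 0 = 2, and there is no ∂_2, so H_1 ≅ Z^2.

(K is a triangulation of a wedge of 2 circles.)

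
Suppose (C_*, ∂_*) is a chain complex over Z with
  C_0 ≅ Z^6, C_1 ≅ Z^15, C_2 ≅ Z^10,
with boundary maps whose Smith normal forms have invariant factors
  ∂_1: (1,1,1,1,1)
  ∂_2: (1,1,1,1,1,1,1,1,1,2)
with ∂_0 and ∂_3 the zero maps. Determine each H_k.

H_0: b_0 = 6 − 0 − 5 = 1; torsion from ∂_1 factors > 1: none. So H_0 ≅ Z.
H_1: b_1 = 15 − 5 − 10 = 0; torsion from ∂_2 factors > 1: [2]. So H_1 ≅ Z/2.
H_2: b_2 = 10 − 10 − 0 = 0; torsion from ∂_3 factors > 1: none. So H_2 ≅ 0.

H_0 ≅ Z,  H_1 ≅ Z/2,  H_2 = 0.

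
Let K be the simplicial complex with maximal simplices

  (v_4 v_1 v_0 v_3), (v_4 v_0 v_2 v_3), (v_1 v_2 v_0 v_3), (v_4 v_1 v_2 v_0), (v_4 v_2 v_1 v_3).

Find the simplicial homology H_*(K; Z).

H_0 ≅ Z,  H_1 = 0,  H_2 = 0,  H_3 ≅ Z.

Order the vertices as v_0 < v_1 < v_2 < v_3 < v_4. Listing each simplex with vertices in this order, K has dimension 3 with simplices:

  0-simplices (5): [v_0], [v_1], [v_2], [v_3], [v_4]
  1-simplices (10): [v_0,v_1], [v_0,v_2], [v_0,v_3], [v_0,v_4], [v_1,v_2], [v_1,v_3], [v_1,v_4], [v_2,v_3], [v_2,v_4], [v_3,v_4]
  2-simplices (10): [v_0,v_1,v_2], [v_0,v_1,v_3], [v_0,v_1,v_4], [v_0,v_2,v_3], [v_0,v_2,v_4], [v_0,v_3,v_4], [v_1,v_2,v_3], [v_1,v_2,v_4], [v_1,v_3,v_4], [v_2,v_3,v_4]
  3-simplices (5): [v_0,v_1,v_2,v_3], [v_0,v_1,v_2,v_4], [v_0,v_1,v_3,v_4], [v_0,v_2,v_3,v_4], [v_1,v_2,v_3,v_4]

giving chain groups C_0 ≅ Z^5, C_1 ≅ Z^10, C_2 ≅ Z^10, C_3 ≅ Z^5.

The boundary map ∂_1: C_1 → C_0 is given by ∂[p,q] = [q] − [p].
The resulting 5×10 matrix has rank 4, and its Smith normal form has invariant factors (1,1,1,1).

The boundary map ∂_2: C_2 → C_1 acts by ∂[p,q,r] = [q,r] − [p,r] + [p,q]. For instance
  ∂[v_0,v_1,v_2] = [v_1,v_2] − [v_0,v_2] + [v_0,v_1],
  ∂[v_0,v_1,v_3] = [v_1,v_3] − [v_0,v_3] + [v_0,v_1].
This gives a 10×10 integer matrix of rank 6; reducing to Smith normal form yields diagonal entries (1,1,1,1,1,1).

∂_3: C_3 → C_2 sends each 3-simplex σ to the alternating sum Σ_i (−1)^i (σ with its i-th vertex removed). For instance
  ∂[v_0,v_1,v_2,v_4] = [v_1,v_2,v_4] − [v_0,v_2,v_4] + [v_0,v_1,v_4] − [v_0,v_1,v_2],
  ∂[v_0,v_1,v_3,v_4] = [v_1,v_3,v_4] − [v_0,v_3,v_4] + [v_0,v_1,v_4] − [v_0,v_1,v_3].
As a 10×5 matrix over Z this has rank 4, with invariant factors (1,1,1,1).

Reading off H_k = ker ∂_k / im ∂_{k+1}:

  H_0: rank C_0 − rank ∂_1 = 5 − 4 = 1, and the invariant factors of ∂_1 are all 1, so H_0 ≅ Z.
  H_1: rank ker ∂_1 − rank ∂_2 = (10 − 4) − 6 = 0, and the invariant factors of ∂_2 are all 1, so H_1 ≅ 0.
  H_2: rank ker ∂_2 − rank ∂_3 = (10 − 6) − 4 = 0, and the invariant factors of ∂_3 are all 1, so H_2 ≅ 0.
  H_3: rank ker ∂_3 − rank ∂_4 = (5 − 4) − 0 = 1, and there is no ∂_4, so H_3 ≅ Z.

As a check, the Euler characteristic is 5 − 10 + 10 − 5 = 0, which agrees with 1 − 0 + 0 − 1 = 0.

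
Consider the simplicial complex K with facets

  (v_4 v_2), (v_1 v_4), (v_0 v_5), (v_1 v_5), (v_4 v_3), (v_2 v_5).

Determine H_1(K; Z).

H_1 = Z.

We work with the vertex ordering v_0 < v_1 < v_2 < v_3 < v_4 < v_5. The simplices of K, each written with vertices in increasing order, are:

  0-simplices (6): [v_0], [v_1], [v_2], [v_3], [v_4], [v_5]
  1-simplices (6): [v_0,v_5], [v_1,v_4], [v_1,v_5], [v_2,v_4], [v_2,v_5], [v_3,v_4]

giving chain groups C_0 ≅ Z^6, C_1 ≅ Z^6.

The boundary map ∂_1: C_1 → C_0 sends each edge [p,q] (with p < q) to q − p. For instance
  ∂[v_1,v_5] = [v_5] − [v_1].
As a 6×6 matrix over Z this has rank 5, with invariant factors (1,1,1,1,1).

From H_k ≅ ker(∂_k) / im(∂_{k+1}) we obtain:

  H_1: rank ker ∂_1 − rank ∂_2 = (6 − 5) − 0 = 1, and there is no ∂_2, so H_1 ≅ Z.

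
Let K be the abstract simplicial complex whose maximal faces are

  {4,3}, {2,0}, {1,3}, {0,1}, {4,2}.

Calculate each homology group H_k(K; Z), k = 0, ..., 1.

H_0 ≅ Z,  H_1 ≅ Z.

Fix the vertex order 0 < 1 < 2 < 3 < 4 and write every simplex with vertices in increasing order. Then dim K = 1 and the simplices of K are:

  0-simplices (5): [0], [1], [2], [3], [4]
  1-simplices (5): [0,1], [0,2], [1,3], [2,4], [3,4]

giving chain groups C_0 ≅ Z^5, C_1 ≅ Z^5.

The boundary map ∂_1: C_1 → C_0 is given by ∂[p,q] = [q] − [p]. For instance
  ∂[0,1] = [1] − [0].
The 5×5 boundary matrix has rank 4 and Smith normal form diag(1,1,1,1).

Now H_k = ker ∂_k / im ∂_{k+1}, so:

  H_0: rank C_0 − rank ∂_1 = 5 − 4 = 1, and the invariant factors of ∂_1 are all 1, so H_0 = Z.
  H_1: rank ker ∂_1 − rank ∂_2 = (5 − 4) − 0 = 1, and there is no ∂_2, so H_1 = Z.

As a check, the Euler characteristic is 5 − 5 = 0, which agrees with 1 − 1 = 0.
(K is a triangulation of the circle S^1.)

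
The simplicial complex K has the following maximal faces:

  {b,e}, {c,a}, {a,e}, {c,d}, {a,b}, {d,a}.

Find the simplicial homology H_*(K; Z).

H_0 ≅ Z,  H_1 ≅ Z^2.

K has 5 vertices, 6 edges.
rank ∂_0 = 0, rank ∂_1 = 4 ⇒ b_0 = 5 − 0 − 4 = 1; all invariant factors of ∂_1 are 1 so no torsion. So H_0 = Z.
rank ∂_1 = 4, rank ∂_2 = 0 ⇒ b_1 = 6 − 4 − 0 = 2. So H_1 = Z^2.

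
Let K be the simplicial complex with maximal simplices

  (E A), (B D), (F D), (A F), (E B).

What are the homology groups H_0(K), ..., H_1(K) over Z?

Fix the vertex order A < B < D < E < F and write every simplex with vertices in increasing order. Then dim K = 1 and the simplices of K are:

  0-simplices (5): A, B, D, E, F
  1-simplices (5): AE, AF, BD, BE, DF

giving chain groups C_0 ≅ Z^5, C_1 ≅ Z^5.

The boundary map ∂_1: C_1 → C_0 is given by ∂[p,q] = [q] − [p]. For instance
  ∂BE = E − B.
As a 5×5 matrix over Z this has rank 4, with invariant factors (1,1,1,1).

From H_k ≅ ker(∂_k) / im(∂_{k+1}) we obtain:

  H_0: rank C_0 − rank ∂_1 = 5 − 4 = 1, and the invariant factors of ∂_1 are all 1, so H_0 ≅ Z.
  H_1: rank ker ∂_1 − rank ∂_2 = (5 − 4) − 0 = 1, and there is no ∂_2, so H_1 ≅ Z.

H_0 ≅ Z,  H_1 ≅ Z.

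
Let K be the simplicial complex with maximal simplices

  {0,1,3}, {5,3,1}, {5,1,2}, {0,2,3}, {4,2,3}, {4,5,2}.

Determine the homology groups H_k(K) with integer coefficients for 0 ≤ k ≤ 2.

H_0 ≅ Z,  H_1 ≅ Z,  H_2 = 0.

Order the vertices as 0 < 1 < 2 < 3 < 4 < 5. Listing each simplex with vertices in this order, K has dimension 2 with simplices:

  0-simplices (6): [0], [1], [2], [3], [4], [5]
  1-simplices (12): [0,1], [0,2], [0,3], [1,2], [1,3], [1,5], [2,3], [2,4], [2,5], [3,4], [3,5], [4,5]
  2-simplices (6): [0,1,3], [0,2,3], [1,2,5], [1,3,5], [2,3,4], [2,4,5]

giving chain groups C_0 ≅ Z^6, C_1 ≅ Z^12, C_2 ≅ Z^6.

∂_1: C_1 → C_0 is given by ∂[p,q] = [q] − [p]. For instance
  ∂[1,2] = [2] − [1].
The resulting 6×12 matrix has rank 5, and its Smith normal form has invariant factors (1,1,1,1,1).

The boundary map ∂_2: C_2 → C_1 acts by ∂[p,q,r] = [q,r] − [p,r] + [p,q]. For instance
  ∂[1,3,5] = [3,5] − [1,5] + [1,3],
  ∂[0,1,3] = [1,3] − [0,3] + [0,1].
This gives a 12×6 integer matrix of rank 6; reducing to Smith normal form yields diagonal entries (1,1,1,1,1,1).

Now H_k = ker ∂_k / im ∂_{k+1}, so:

  H_0: rank C_0 − rank ∂_1 = 6 − 5 = 1, and the invariant factors of ∂_1 are all 1, so H_0 ≅ Z.
  H_1: rank ker ∂_1 − rank ∂_2 = (12 − 5) − 6 = 1, and the invariant factors of ∂_2 are all 1, so H_1 ≅ Z.
  H_2: rank ker ∂_2 − rank ∂_3 = (6 − 6) − 0 = 0, and there is no ∂_3, so H_2 ≅ 0.

As a check, the Euler characteristic is 6 − 12 + 6 = 0, which agrees with 1 − 1 + 0 = 0.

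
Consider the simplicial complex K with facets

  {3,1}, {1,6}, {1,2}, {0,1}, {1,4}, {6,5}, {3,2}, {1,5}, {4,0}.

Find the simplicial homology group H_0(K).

H_0 ≅ Z.

Order the vertices as 0 < 1 < 2 < 3 < 4 < 5 < 6. Listing each simplex with vertices in this order, K has dimension 1 with simplices:

  0-simplices (7): [0], [1], [2], [3], [4], [5], [6]
  1-simplices (9): [0,1], [0,4], [1,2], [1,3], [1,4], [1,5], [1,6], [2,3], [5,6]

so the chain groups are C_0 ≅ Z^7, C_1 ≅ Z^9.

∂_1: C_1 → C_0 maps an edge to its endpoints' difference, ∂[p,q] = q − p.
The 7×9 boundary matrix has rank 6 and Smith normal form diag(1,1,1,1,1,1).

Now H_k = ker ∂_k / im ∂_{k+1}, so:

  H_0: rank C_0 − rank ∂_1 = 7 − 6 = 1, and the invariant factors of ∂_1 are all 1, so H_0 ≅ Z.

(K is a triangulation of a wedge of 3 circles.)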